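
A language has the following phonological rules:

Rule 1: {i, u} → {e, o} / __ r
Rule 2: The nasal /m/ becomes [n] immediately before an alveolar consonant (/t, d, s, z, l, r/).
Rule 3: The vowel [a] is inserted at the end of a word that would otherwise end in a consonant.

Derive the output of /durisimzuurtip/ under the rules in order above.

dorisinzuortipa

Rule 1 (pre-rhotic lowering): /u/ is a high vowel immediately before /r/, so it lowers to [o]. /u/ is a high vowel immediately before /r/, so it lowers to [o]. /durisimzuurtip/ → dorisimzuortip.
Rule 2 (nasal place assimilation): /m/ precedes the alveolar consonant /z/, so it assimilates in place to [n]. /dorisimzuortip/ → dorisinzuortip.
Rule 3 (final a-epenthesis): the form ends in the consonant /p/, so [a] is inserted word-finally. /dorisinzuortip/ → dorisinzuortipa.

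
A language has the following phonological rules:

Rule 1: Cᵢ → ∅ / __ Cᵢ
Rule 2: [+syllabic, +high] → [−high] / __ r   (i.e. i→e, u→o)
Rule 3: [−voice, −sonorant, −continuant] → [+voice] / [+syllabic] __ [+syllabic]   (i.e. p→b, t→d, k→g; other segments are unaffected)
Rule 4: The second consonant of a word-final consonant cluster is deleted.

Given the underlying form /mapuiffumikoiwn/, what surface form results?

mabuifumigoiw

Rule 1 (degemination): /ff/ is a geminate; the first /f/ deletes. /mapuiffumikoiwn/ → mapuifumikoiwn.
Rule 2 (pre-rhotic lowering): no segment meets the environment; /mapuifumikoiwn/ is unchanged.
Rule 3 (intervocalic voicing): /p/ is a voiceless stop between vowels /a/ and /u/, so it voices to [b]. /k/ is a voiceless stop between vowels /i/ and /o/, so it voices to [g]. /mapuifumikoiwn/ → mabuifumigoiwn.
Rule 4 (final cluster simplification): /n/ is the second consonant of a word-final cluster /wn/, so it deletes. /mabuifumigoiwn/ → mabuifumigoiw.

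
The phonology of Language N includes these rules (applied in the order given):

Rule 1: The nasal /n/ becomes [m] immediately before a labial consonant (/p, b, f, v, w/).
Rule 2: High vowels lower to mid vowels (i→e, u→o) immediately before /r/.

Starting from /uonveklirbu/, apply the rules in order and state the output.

uomveklerbu

Rule 1 (nasal place assimilation): /n/ precedes the labial consonant /v/, so it assimilates in place to [m]. /uonveklirbu/ → uomveklirbu.
Rule 2 (pre-rhotic lowering): /i/ is a high vowel immediately before /r/, so it lowers to [e]. /uomveklirbu/ → uomveklerbu.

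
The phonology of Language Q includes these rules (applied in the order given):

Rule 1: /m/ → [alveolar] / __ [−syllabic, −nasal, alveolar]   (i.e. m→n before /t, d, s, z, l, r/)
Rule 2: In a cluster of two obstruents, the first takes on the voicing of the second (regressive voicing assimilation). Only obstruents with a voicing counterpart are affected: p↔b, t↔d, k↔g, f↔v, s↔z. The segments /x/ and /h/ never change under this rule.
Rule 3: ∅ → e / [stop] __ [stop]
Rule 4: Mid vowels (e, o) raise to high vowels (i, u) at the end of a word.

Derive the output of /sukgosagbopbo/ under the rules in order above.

sugegosagebobebu

Rule 1 (nasal place assimilation): no segment meets the environment; /sukgosagbopbo/ is unchanged.
Rule 2 (regressive voicing assimilation): /k/ precedes the voiced obstruent /g/, so it voices to [g] by assimilation. /p/ precedes the voiced obstruent /b/, so it voices to [b] by assimilation. /sukgosagbopbo/ → suggosagbobbo.
Rule 3 (stop-cluster e-epenthesis): /g/ and /g/ form a stop–stop cluster, so [e] is inserted between them. /g/ and /b/ form a stop–stop cluster, so [e] is inserted between them. /b/ and /b/ form a stop–stop cluster, so [e] is inserted between them. /suggosagbobbo/ → sugegosagebobebo.
Rule 4 (final vowel raising): /o/ is a mid vowel in word-final position, so it raises to [u]. /sugegosagebobebo/ → sugegosagebobebu.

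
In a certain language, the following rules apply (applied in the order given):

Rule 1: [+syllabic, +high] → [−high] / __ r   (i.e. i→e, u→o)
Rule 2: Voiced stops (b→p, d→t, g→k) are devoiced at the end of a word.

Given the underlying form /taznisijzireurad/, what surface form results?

Rule 1 (pre-rhotic lowering): /i/ is a high vowel immediately before /r/, so it lowers to [e]. /u/ is a high vowel immediately before /r/, so it lowers to [o]. /taznisijzireurad/ → taznisijzereorad.
Rule 2 (final devoicing): /d/ is a voiced stop in word-final position, so it devoices to [t]. /taznisijzereorad/ → taznisijzereorat.

taznisijzereorat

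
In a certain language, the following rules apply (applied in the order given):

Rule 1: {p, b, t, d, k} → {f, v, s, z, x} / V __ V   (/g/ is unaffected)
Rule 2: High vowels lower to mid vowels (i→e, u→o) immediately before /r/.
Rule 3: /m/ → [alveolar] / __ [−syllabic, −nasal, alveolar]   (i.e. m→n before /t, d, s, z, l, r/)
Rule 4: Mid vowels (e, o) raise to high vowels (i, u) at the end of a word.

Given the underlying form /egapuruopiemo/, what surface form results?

Rule 1 (intervocalic spirantization): /p/ is a stop between vowels /a/ and /u/, so it spirantizes to the fricative [f]. /p/ is a stop between vowels /o/ and /i/, so it spirantizes to the fricative [f]. /egapuruopiemo/ → egafuruofiemo.
Rule 2 (pre-rhotic lowering): /u/ is a high vowel immediately before /r/, so it lowers to [o]. /egafuruofiemo/ → egaforuofiemo.
Rule 3 (nasal place assimilation): no segment meets the environment; /egaforuofiemo/ is unchanged.
Rule 4 (final vowel raising): /o/ is a mid vowel in word-final position, so it raises to [u]. /egaforuofiemo/ → egaforuofiemu.

egaforuofiemu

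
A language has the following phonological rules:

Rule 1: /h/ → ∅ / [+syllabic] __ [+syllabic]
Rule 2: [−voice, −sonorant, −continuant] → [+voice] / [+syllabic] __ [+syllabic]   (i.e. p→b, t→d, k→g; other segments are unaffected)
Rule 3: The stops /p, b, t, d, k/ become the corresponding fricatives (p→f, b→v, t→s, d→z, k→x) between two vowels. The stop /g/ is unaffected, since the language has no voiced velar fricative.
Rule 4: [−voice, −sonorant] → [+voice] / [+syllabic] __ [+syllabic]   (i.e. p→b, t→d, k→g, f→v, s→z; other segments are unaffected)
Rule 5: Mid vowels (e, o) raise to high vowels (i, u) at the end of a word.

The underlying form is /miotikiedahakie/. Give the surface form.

miozigiezaagii

Rule 1 (intervocalic h-deletion): /h/ occurs between vowels /a/ and /a/, so it deletes. /miotikiedahakie/ → miotikiedaakie.
Rule 2 (intervocalic voicing): /t/ is a voiceless stop between vowels /o/ and /i/, so it voices to [d]. /k/ is a voiceless stop between vowels /i/ and /i/, so it voices to [g]. /k/ is a voiceless stop between vowels /a/ and /i/, so it voices to [g]. /miotikiedaakie/ → miodigiedaagie.
Rule 3 (intervocalic spirantization): /d/ is a stop between vowels /o/ and /i/, so it spirantizes to the fricative [z]. /d/ is a stop between vowels /e/ and /a/, so it spirantizes to the fricative [z]. /miodigiedaagie/ → miozigiezaagie.
Rule 4 (intervocalic voicing): no segment meets the environment; /miozigiezaagie/ is unchanged.
Rule 5 (final vowel raising): /e/ is a mid vowel in word-final position, so it raises to [i]. /miozigiezaagie/ → miozigiezaagii.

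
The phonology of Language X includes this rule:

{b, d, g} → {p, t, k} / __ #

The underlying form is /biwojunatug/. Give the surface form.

biwojunatuk

/g/ is a voiced stop in word-final position, so it devoices to [k].
The other instance of /b/ does not occur in the required environment and remains unchanged.
Surface form: [biwojunatuk].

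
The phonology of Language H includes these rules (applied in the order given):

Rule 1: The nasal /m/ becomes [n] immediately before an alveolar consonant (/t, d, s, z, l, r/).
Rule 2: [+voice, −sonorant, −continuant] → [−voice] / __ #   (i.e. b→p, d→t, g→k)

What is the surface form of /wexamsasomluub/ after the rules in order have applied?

wexansasonluup

Rule 1 (nasal place assimilation): /m/ precedes the alveolar consonant /s/, so it assimilates in place to [n]. /m/ precedes the alveolar consonant /l/, so it assimilates in place to [n]. /wexamsasomluub/ → wexansasonluub.
Rule 2 (final devoicing): /b/ is a voiced stop in word-final position, so it devoices to [p]. /wexansasonluub/ → wexansasonluup.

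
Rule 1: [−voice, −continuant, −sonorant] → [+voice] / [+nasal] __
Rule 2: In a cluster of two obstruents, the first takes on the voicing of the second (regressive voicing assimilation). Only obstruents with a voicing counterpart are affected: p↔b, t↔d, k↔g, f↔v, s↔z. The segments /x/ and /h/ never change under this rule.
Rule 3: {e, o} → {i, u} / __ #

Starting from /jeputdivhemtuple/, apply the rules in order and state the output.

jepuddifhemdupli

Rule 1 (post-nasal voicing): /t/ is a voiceless stop immediately after the nasal /m/, so it voices to [d]. /jeputdivhemtuple/ → jeputdivhemduple.
Rule 2 (regressive voicing assimilation): /t/ precedes the voiced obstruent /d/, so it voices to [d] by assimilation. /v/ precedes the voiceless obstruent /h/, so it devoices to [f] by assimilation. /jeputdivhemduple/ → jepuddifhemduple.
Rule 3 (final vowel raising): /e/ is a mid vowel in word-final position, so it raises to [i]. /jepuddifhemduple/ → jepuddifhemdupli.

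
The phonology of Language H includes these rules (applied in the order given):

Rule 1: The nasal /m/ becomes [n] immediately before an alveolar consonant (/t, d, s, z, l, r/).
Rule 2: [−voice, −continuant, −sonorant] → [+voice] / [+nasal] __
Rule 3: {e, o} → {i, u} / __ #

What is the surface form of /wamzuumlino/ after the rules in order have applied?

Rule 1 (nasal place assimilation): /m/ precedes the alveolar consonant /z/, so it assimilates in place to [n]. /m/ precedes the alveolar consonant /l/, so it assimilates in place to [n]. /wamzuumlino/ → wanzuunlino.
Rule 2 (post-nasal voicing): no segment meets the environment; /wanzuunlino/ is unchanged.
Rule 3 (final vowel raising): /o/ is a mid vowel in word-final position, so it raises to [u]. /wanzuunlino/ → wanzuunlinu.

wanzuunlinu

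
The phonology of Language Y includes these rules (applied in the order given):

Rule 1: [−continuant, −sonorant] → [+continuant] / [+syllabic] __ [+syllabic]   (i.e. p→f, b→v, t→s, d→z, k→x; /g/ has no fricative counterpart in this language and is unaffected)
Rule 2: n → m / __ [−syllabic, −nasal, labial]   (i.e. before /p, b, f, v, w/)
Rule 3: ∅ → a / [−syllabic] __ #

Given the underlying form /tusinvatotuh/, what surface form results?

Rule 1 (intervocalic spirantization): /t/ is a stop between vowels /a/ and /o/, so it spirantizes to the fricative [s]. /t/ is a stop between vowels /o/ and /u/, so it spirantizes to the fricative [s]. /tusinvatotuh/ → tusinvasosuh.
Rule 2 (nasal place assimilation): /n/ precedes the labial consonant /v/, so it assimilates in place to [m]. /tusinvasosuh/ → tusimvasosuh.
Rule 3 (final a-epenthesis): the form ends in the consonant /h/, so [a] is inserted word-finally. /tusimvasosuh/ → tusimvasosuha.

tusimvasosuha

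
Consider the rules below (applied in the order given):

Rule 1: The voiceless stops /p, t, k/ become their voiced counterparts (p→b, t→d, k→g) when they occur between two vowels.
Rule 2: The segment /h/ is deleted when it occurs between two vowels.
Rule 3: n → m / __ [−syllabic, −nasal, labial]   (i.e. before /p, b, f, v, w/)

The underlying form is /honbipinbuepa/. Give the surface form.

hombibimbueba

Rule 1 (intervocalic voicing): /p/ is a voiceless stop between vowels /i/ and /i/, so it voices to [b]. /p/ is a voiceless stop between vowels /e/ and /a/, so it voices to [b]. /honbipinbuepa/ → honbibinbueba.
Rule 2 (intervocalic h-deletion): no segment meets the environment; /honbibinbueba/ is unchanged.
Rule 3 (nasal place assimilation): /n/ precedes the labial consonant /b/, so it assimilates in place to [m]. /n/ precedes the labial consonant /b/, so it assimilates in place to [m]. /honbibinbueba/ → hombibimbueba.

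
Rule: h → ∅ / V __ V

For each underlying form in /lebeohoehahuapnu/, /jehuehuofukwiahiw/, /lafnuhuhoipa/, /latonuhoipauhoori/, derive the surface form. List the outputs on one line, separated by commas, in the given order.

/lebeohoehahuapnu/: /h/ occurs between vowels /o/ and /o/, so it deletes. /h/ occurs between vowels /e/ and /a/, so it deletes. /h/ occurs between vowels /a/ and /u/, so it deletes. → [lebeooeauapnu].
/jehuehuofukwiahiw/: /h/ occurs between vowels /e/ and /u/, so it deletes. /h/ occurs between vowels /e/ and /u/, so it deletes. /h/ occurs between vowels /a/ and /i/, so it deletes. → [jeueuofukwiaiw].
/lafnuhuhoipa/: /h/ occurs between vowels /u/ and /u/, so it deletes. /h/ occurs between vowels /u/ and /o/, so it deletes. → [lafnuuoipa].
/latonuhoipauhoori/: /h/ occurs between vowels /u/ and /o/, so it deletes. /h/ occurs between vowels /u/ and /o/, so it deletes. → [latonuoipauoori].

lebeooeauapnu, jeueuofukwiaiw, lafnuuoipa, latonuoipauoori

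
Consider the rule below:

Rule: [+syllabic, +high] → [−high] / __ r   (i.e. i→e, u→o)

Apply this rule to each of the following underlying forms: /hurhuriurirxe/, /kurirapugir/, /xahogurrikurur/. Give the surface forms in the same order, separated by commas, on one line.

/hurhuriurirxe/: /u/ is a high vowel immediately before /r/, so it lowers to [o]. /u/ is a high vowel immediately before /r/, so it lowers to [o]. /u/ is a high vowel immediately before /r/, so it lowers to [o]. /i/ is a high vowel immediately before /r/, so it lowers to [e]. → [horhoriorerxe].
/kurirapugir/: /u/ is a high vowel immediately before /r/, so it lowers to [o]. /i/ is a high vowel immediately before /r/, so it lowers to [e]. /i/ is a high vowel immediately before /r/, so it lowers to [e]. → [korerapuger].
/xahogurrikurur/: /u/ is a high vowel immediately before /r/, so it lowers to [o]. /u/ is a high vowel immediately before /r/, so it lowers to [o]. /u/ is a high vowel immediately before /r/, so it lowers to [o]. → [xahogorrikoror].

horhoriorerxe, korerapuger, xahogorrikoror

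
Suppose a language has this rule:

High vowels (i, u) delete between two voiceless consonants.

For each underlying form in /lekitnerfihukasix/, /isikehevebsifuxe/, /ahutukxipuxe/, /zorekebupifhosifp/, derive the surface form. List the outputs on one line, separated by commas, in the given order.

/lekitnerfihukasix/: /i/ is a high vowel flanked by voiceless consonants /k/ and /t/, so it deletes. /i/ is a high vowel flanked by voiceless consonants /f/ and /h/, so it deletes. /u/ is a high vowel flanked by voiceless consonants /h/ and /k/, so it deletes. /i/ is a high vowel flanked by voiceless consonants /s/ and /x/, so it deletes. → [lektnerfhkasx].
/isikehevebsifuxe/: /i/ is a high vowel flanked by voiceless consonants /s/ and /k/, so it deletes. /i/ is a high vowel flanked by voiceless consonants /s/ and /f/, so it deletes. /u/ is a high vowel flanked by voiceless consonants /f/ and /x/, so it deletes. → [iskehevebsfxe].
/ahutukxipuxe/: /u/ is a high vowel flanked by voiceless consonants /h/ and /t/, so it deletes. /u/ is a high vowel flanked by voiceless consonants /t/ and /k/, so it deletes. /i/ is a high vowel flanked by voiceless consonants /x/ and /p/, so it deletes. /u/ is a high vowel flanked by voiceless consonants /p/ and /x/, so it deletes. → [ahtkxpxe].
/zorekebupifhosifp/: /i/ is a high vowel flanked by voiceless consonants /p/ and /f/, so it deletes. /i/ is a high vowel flanked by voiceless consonants /s/ and /f/, so it deletes. → [zorekebupfhosfp].

lektnerfhkasx, iskehevebsfxe, ahtkxpxe, zorekebupfhosfp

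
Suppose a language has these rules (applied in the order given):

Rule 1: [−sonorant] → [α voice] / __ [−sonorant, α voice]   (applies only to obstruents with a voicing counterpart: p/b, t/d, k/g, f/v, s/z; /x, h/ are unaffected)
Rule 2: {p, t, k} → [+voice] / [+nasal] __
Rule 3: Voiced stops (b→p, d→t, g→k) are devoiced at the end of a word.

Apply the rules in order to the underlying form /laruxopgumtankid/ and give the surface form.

laruxobgumdangit

Rule 1 (regressive voicing assimilation): /p/ precedes the voiced obstruent /g/, so it voices to [b] by assimilation. /laruxopgumtankid/ → laruxobgumtankid.
Rule 2 (post-nasal voicing): /t/ is a voiceless stop immediately after the nasal /m/, so it voices to [d]. /k/ is a voiceless stop immediately after the nasal /n/, so it voices to [g]. /laruxobgumtankid/ → laruxobgumdangid.
Rule 3 (final devoicing): /d/ is a voiced stop in word-final position, so it devoices to [t]. /laruxobgumdangid/ → laruxobgumdangit.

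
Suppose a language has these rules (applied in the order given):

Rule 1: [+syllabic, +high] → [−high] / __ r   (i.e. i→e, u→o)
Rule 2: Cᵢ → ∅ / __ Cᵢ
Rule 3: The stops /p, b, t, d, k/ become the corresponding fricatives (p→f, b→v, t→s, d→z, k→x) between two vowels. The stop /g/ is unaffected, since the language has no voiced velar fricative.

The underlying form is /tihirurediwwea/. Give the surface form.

Rule 1 (pre-rhotic lowering): /i/ is a high vowel immediately before /r/, so it lowers to [e]. /u/ is a high vowel immediately before /r/, so it lowers to [o]. /tihirurediwwea/ → tiherorediwwea.
Rule 2 (degemination): /ww/ is a geminate; the first /w/ deletes. /tiherorediwwea/ → tiherorediwea.
Rule 3 (intervocalic spirantization): /d/ is a stop between vowels /e/ and /i/, so it spirantizes to the fricative [z]. /tiherorediwea/ → tiheroreziwea.

tiheroreziwea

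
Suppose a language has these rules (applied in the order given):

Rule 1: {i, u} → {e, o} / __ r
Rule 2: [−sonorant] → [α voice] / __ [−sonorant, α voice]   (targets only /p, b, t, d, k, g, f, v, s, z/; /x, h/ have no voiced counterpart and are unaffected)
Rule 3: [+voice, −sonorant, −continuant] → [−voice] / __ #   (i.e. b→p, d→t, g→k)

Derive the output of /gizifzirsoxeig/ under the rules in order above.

gizivzersoxeik

Rule 1 (pre-rhotic lowering): /i/ is a high vowel immediately before /r/, so it lowers to [e]. /gizifzirsoxeig/ → gizifzersoxeig.
Rule 2 (regressive voicing assimilation): /f/ precedes the voiced obstruent /z/, so it voices to [v] by assimilation. /gizifzersoxeig/ → gizivzersoxeig.
Rule 3 (final devoicing): /g/ is a voiced stop in word-final position, so it devoices to [k]. /gizivzersoxeig/ → gizivzersoxeik.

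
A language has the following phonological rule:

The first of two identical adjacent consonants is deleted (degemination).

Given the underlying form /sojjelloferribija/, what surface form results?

sojeloferibija

/jj/ is a geminate; the first /j/ deletes.
/ll/ is a geminate; the first /l/ deletes.
/rr/ is a geminate; the first /r/ deletes.
The other instances of /s/, /j/, /l/, /f/, /r/, /b/ do not occur in the required environment and remain unchanged.
Surface form: [sojeloferibija].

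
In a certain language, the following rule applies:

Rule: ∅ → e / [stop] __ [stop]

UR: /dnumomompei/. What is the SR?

dnumomompei

No segment of /dnumomompei/ meets the structural description of the rule, so the form surfaces unchanged.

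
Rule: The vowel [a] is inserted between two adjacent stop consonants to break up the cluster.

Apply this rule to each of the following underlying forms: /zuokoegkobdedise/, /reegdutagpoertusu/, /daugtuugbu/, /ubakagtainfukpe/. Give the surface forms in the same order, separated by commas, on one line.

zuokoegakobadedise, reegadutagapoertusu, daugatuugabu, ubakagatainfukape

/zuokoegkobdedise/: /g/ and /k/ form a stop–stop cluster, so [a] is inserted between them. /b/ and /d/ form a stop–stop cluster, so [a] is inserted between them. → [zuokoegakobadedise].
/reegdutagpoertusu/: /g/ and /d/ form a stop–stop cluster, so [a] is inserted between them. /g/ and /p/ form a stop–stop cluster, so [a] is inserted between them. → [reegadutagapoertusu].
/daugtuugbu/: /g/ and /t/ form a stop–stop cluster, so [a] is inserted between them. /g/ and /b/ form a stop–stop cluster, so [a] is inserted between them. → [daugatuugabu].
/ubakagtainfukpe/: /g/ and /t/ form a stop–stop cluster, so [a] is inserted between them. /k/ and /p/ form a stop–stop cluster, so [a] is inserted between them. → [ubakagatainfukape].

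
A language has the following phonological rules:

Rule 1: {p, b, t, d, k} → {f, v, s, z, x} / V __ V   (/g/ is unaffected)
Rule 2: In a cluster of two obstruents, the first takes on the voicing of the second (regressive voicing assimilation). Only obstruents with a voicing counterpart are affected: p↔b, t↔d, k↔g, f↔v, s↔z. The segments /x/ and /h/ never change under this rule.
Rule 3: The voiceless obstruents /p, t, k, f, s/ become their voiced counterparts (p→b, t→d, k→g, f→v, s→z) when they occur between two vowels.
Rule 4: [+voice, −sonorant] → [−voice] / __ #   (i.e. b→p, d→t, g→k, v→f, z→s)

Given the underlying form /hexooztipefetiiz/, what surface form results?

hexoostiveveziis

Rule 1 (intervocalic spirantization): /p/ is a stop between vowels /i/ and /e/, so it spirantizes to the fricative [f]. /t/ is a stop between vowels /e/ and /i/, so it spirantizes to the fricative [s]. /hexooztipefetiiz/ → hexooztifefesiiz.
Rule 2 (regressive voicing assimilation): /z/ precedes the voiceless obstruent /t/, so it devoices to [s] by assimilation. /hexooztifefesiiz/ → hexoostifefesiiz.
Rule 3 (intervocalic voicing): /f/ is a voiceless obstruent between vowels /i/ and /e/, so it voices to [v]. /f/ is a voiceless obstruent between vowels /e/ and /e/, so it voices to [v]. /s/ is a voiceless obstruent between vowels /e/ and /i/, so it voices to [z]. /hexoostifefesiiz/ → hexoostiveveziiz.
Rule 4 (final devoicing): /z/ is a voiced obstruent in word-final position, so it devoices to [s]. /hexoostiveveziiz/ → hexoostiveveziis.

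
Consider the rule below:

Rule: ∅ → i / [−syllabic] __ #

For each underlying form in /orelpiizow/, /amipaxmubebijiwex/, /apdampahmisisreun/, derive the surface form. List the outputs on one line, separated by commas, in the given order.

orelpiizowi, amipaxmubebijiwexi, apdampahmisisreuni

/orelpiizow/: the form ends in the consonant /w/, so [i] is inserted word-finally. → [orelpiizowi].
/amipaxmubebijiwex/: the form ends in the consonant /x/, so [i] is inserted word-finally. → [amipaxmubebijiwexi].
/apdampahmisisreun/: the form ends in the consonant /n/, so [i] is inserted word-finally. → [apdampahmisisreuni].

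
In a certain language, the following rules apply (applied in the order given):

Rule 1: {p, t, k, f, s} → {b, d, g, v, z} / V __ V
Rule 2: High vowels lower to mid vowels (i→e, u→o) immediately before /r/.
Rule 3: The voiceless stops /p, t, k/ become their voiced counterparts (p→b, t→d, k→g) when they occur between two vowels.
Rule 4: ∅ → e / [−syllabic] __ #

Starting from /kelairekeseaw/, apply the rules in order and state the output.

kelaeregezeawe

Rule 1 (intervocalic voicing): /k/ is a voiceless obstruent between vowels /e/ and /e/, so it voices to [g]. /s/ is a voiceless obstruent between vowels /e/ and /e/, so it voices to [z]. /kelairekeseaw/ → kelairegezeaw.
Rule 2 (pre-rhotic lowering): /i/ is a high vowel immediately before /r/, so it lowers to [e]. /kelairegezeaw/ → kelaeregezeaw.
Rule 3 (intervocalic voicing): no segment meets the environment; /kelaeregezeaw/ is unchanged.
Rule 4 (final e-epenthesis): the form ends in the consonant /w/, so [e] is inserted word-finally. /kelaeregezeaw/ → kelaeregezeawe.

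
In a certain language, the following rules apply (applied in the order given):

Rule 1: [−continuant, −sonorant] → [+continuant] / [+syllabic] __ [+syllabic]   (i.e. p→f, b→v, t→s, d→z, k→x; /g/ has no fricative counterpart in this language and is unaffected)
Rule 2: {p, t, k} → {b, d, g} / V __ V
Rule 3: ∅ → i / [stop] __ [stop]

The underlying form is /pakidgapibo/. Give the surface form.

Rule 1 (intervocalic spirantization): /k/ is a stop between vowels /a/ and /i/, so it spirantizes to the fricative [x]. /p/ is a stop between vowels /a/ and /i/, so it spirantizes to the fricative [f]. /b/ is a stop between vowels /i/ and /o/, so it spirantizes to the fricative [v]. /pakidgapibo/ → paxidgafivo.
Rule 2 (intervocalic voicing): no segment meets the environment; /paxidgafivo/ is unchanged.
Rule 3 (stop-cluster i-epenthesis): /d/ and /g/ form a stop–stop cluster, so [i] is inserted between them. /paxidgafivo/ → paxidigafivo.

paxidigafivo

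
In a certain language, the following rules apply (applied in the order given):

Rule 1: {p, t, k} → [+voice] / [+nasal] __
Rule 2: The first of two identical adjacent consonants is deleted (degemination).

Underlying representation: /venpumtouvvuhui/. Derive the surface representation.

venbumdouvuhui

Rule 1 (post-nasal voicing): /p/ is a voiceless stop immediately after the nasal /n/, so it voices to [b]. /t/ is a voiceless stop immediately after the nasal /m/, so it voices to [d]. /venpumtouvvuhui/ → venbumdouvvuhui.
Rule 2 (degemination): /vv/ is a geminate; the first /v/ deletes. /venbumdouvvuhui/ → venbumdouvuhui.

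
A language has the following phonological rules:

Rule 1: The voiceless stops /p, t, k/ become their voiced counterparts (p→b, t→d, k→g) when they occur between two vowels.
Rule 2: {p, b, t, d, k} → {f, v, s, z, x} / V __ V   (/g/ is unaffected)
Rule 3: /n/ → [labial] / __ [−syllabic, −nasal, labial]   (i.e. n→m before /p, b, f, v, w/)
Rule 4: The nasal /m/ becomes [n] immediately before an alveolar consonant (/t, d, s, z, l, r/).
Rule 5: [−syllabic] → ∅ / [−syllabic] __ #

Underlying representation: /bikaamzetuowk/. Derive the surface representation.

Rule 1 (intervocalic voicing): /k/ is a voiceless stop between vowels /i/ and /a/, so it voices to [g]. /t/ is a voiceless stop between vowels /e/ and /u/, so it voices to [d]. /bikaamzetuowk/ → bigaamzeduowk.
Rule 2 (intervocalic spirantization): /d/ is a stop between vowels /e/ and /u/, so it spirantizes to the fricative [z]. /bigaamzeduowk/ → bigaamzezuowk.
Rule 3 (nasal place assimilation): no segment meets the environment; /bigaamzezuowk/ is unchanged.
Rule 4 (nasal place assimilation): /m/ precedes the alveolar consonant /z/, so it assimilates in place to [n]. /bigaamzezuowk/ → bigaanzezuowk.
Rule 5 (final cluster simplification): /k/ is the second consonant of a word-final cluster /wk/, so it deletes. /bigaanzezuowk/ → bigaanzezuow.

bigaanzezuow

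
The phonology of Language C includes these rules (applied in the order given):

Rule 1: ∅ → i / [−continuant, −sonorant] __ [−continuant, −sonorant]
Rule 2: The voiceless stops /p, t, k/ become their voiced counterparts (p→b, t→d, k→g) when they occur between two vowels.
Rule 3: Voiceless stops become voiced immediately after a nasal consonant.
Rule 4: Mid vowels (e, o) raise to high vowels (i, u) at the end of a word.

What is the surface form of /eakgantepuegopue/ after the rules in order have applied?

Rule 1 (stop-cluster i-epenthesis): /k/ and /g/ form a stop–stop cluster, so [i] is inserted between them. /eakgantepuegopue/ → eakigantepuegopue.
Rule 2 (intervocalic voicing): /k/ is a voiceless stop between vowels /a/ and /i/, so it voices to [g]. /p/ is a voiceless stop between vowels /e/ and /u/, so it voices to [b]. /p/ is a voiceless stop between vowels /o/ and /u/, so it voices to [b]. /eakigantepuegopue/ → eagigantebuegobue.
Rule 3 (post-nasal voicing): /t/ is a voiceless stop immediately after the nasal /n/, so it voices to [d]. /eagigantebuegobue/ → eagigandebuegobue.
Rule 4 (final vowel raising): /e/ is a mid vowel in word-final position, so it raises to [i]. /eagigandebuegobue/ → eagigandebuegobui.

eagigandebuegobui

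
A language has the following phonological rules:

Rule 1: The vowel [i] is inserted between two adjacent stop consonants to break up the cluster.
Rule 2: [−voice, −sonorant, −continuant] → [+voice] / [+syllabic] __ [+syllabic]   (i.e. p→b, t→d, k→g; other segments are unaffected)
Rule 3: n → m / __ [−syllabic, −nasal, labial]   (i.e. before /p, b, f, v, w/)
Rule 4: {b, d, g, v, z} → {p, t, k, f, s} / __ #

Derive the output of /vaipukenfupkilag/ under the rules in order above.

vaibugemfubigilak

Rule 1 (stop-cluster i-epenthesis): /p/ and /k/ form a stop–stop cluster, so [i] is inserted between them. /vaipukenfupkilag/ → vaipukenfupikilag.
Rule 2 (intervocalic voicing): /p/ is a voiceless stop between vowels /i/ and /u/, so it voices to [b]. /k/ is a voiceless stop between vowels /u/ and /e/, so it voices to [g]. /p/ is a voiceless stop between vowels /u/ and /i/, so it voices to [b]. /k/ is a voiceless stop between vowels /i/ and /i/, so it voices to [g]. /vaipukenfupikilag/ → vaibugenfubigilag.
Rule 3 (nasal place assimilation): /n/ precedes the labial consonant /f/, so it assimilates in place to [m]. /vaibugenfubigilag/ → vaibugemfubigilag.
Rule 4 (final devoicing): /g/ is a voiced obstruent in word-final position, so it devoices to [k]. /vaibugemfubigilag/ → vaibugemfubigilak.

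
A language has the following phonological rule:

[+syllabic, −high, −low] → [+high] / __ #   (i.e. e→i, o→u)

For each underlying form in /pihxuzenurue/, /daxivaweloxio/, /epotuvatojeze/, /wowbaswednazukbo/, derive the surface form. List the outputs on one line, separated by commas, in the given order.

pihxuzenurui, daxivaweloxiu, epotuvatojezi, wowbaswednazukbu

/pihxuzenurue/: /e/ is a mid vowel in word-final position, so it raises to [i]. → [pihxuzenurui].
/daxivaweloxio/: /o/ is a mid vowel in word-final position, so it raises to [u]. → [daxivaweloxiu].
/epotuvatojeze/: /e/ is a mid vowel in word-final position, so it raises to [i]. → [epotuvatojezi].
/wowbaswednazukbo/: /o/ is a mid vowel in word-final position, so it raises to [u]. → [wowbaswednazukbu].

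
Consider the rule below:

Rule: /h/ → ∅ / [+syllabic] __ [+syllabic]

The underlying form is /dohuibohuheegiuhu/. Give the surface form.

/h/ occurs between vowels /o/ and /u/, so it deletes.
/h/ occurs between vowels /o/ and /u/, so it deletes.
/h/ occurs between vowels /u/ and /e/, so it deletes.
/h/ occurs between vowels /u/ and /u/, so it deletes.
Surface form: [douiboueegiuu].

douiboueegiuu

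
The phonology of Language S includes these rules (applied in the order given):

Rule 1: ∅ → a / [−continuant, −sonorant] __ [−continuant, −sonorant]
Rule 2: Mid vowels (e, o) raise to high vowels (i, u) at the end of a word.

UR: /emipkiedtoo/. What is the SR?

Rule 1 (stop-cluster a-epenthesis): /p/ and /k/ form a stop–stop cluster, so [a] is inserted between them. /d/ and /t/ form a stop–stop cluster, so [a] is inserted between them. /emipkiedtoo/ → emipakiedatoo.
Rule 2 (final vowel raising): /o/ is a mid vowel in word-final position, so it raises to [u]. /emipakiedatoo/ → emipakiedatou.

emipakiedatou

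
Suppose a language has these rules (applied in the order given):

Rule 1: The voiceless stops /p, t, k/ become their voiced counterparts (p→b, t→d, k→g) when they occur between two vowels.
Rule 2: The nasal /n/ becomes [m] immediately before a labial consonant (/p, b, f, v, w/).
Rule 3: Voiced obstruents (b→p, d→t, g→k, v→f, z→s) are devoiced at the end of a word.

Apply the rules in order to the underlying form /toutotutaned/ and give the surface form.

toudodudanet

Rule 1 (intervocalic voicing): /t/ is a voiceless stop between vowels /u/ and /o/, so it voices to [d]. /t/ is a voiceless stop between vowels /o/ and /u/, so it voices to [d]. /t/ is a voiceless stop between vowels /u/ and /a/, so it voices to [d]. /toutotutaned/ → toudodudaned.
Rule 2 (nasal place assimilation): no segment meets the environment; /toudodudaned/ is unchanged.
Rule 3 (final devoicing): /d/ is a voiced obstruent in word-final position, so it devoices to [t]. /toudodudaned/ → toudodudanet.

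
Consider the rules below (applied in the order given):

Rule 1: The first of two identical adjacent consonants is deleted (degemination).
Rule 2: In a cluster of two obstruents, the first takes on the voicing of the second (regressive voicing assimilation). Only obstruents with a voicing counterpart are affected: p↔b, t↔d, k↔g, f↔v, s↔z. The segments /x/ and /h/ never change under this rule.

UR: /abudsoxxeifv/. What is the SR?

abutsoxeivv

Rule 1 (degemination): /xx/ is a geminate; the first /x/ deletes. /abudsoxxeifv/ → abudsoxeifv.
Rule 2 (regressive voicing assimilation): /d/ precedes the voiceless obstruent /s/, so it devoices to [t] by assimilation. /f/ precedes the voiced obstruent /v/, so it voices to [v] by assimilation. /abudsoxeifv/ → abutsoxeivv.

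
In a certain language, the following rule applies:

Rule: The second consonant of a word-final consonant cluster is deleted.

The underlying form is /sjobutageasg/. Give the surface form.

/g/ is the second consonant of a word-final cluster /sg/, so it deletes.
The other instances of /s/, /j/, /b/, /t/, /g/ do not occur in the required environment and remain unchanged.
Surface form: [sjobutageas].

sjobutageas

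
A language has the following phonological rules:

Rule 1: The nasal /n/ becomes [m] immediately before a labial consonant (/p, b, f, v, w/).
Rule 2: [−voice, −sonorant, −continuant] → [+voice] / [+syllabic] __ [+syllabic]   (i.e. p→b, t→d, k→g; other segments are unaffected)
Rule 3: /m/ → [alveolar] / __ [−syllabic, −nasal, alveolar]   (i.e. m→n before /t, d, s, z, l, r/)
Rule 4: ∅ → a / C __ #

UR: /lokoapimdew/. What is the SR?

logoabindewa

Rule 1 (nasal place assimilation): no segment meets the environment; /lokoapimdew/ is unchanged.
Rule 2 (intervocalic voicing): /k/ is a voiceless stop between vowels /o/ and /o/, so it voices to [g]. /p/ is a voiceless stop between vowels /a/ and /i/, so it voices to [b]. /lokoapimdew/ → logoabimdew.
Rule 3 (nasal place assimilation): /m/ precedes the alveolar consonant /d/, so it assimilates in place to [n]. /logoabimdew/ → logoabindew.
Rule 4 (final a-epenthesis): the form ends in the consonant /w/, so [a] is inserted word-finally. /logoabindew/ → logoabindewa.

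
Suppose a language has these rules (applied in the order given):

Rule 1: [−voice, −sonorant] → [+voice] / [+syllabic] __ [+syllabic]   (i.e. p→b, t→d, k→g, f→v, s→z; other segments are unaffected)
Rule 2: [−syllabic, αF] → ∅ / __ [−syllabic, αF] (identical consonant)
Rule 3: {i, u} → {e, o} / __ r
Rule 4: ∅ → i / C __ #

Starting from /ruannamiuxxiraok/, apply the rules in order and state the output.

Rule 1 (intervocalic voicing): no segment meets the environment; /ruannamiuxxiraok/ is unchanged.
Rule 2 (degemination): /nn/ is a geminate; the first /n/ deletes. /xx/ is a geminate; the first /x/ deletes. /ruannamiuxxiraok/ → ruanamiuxiraok.
Rule 3 (pre-rhotic lowering): /i/ is a high vowel immediately before /r/, so it lowers to [e]. /ruanamiuxiraok/ → ruanamiuxeraok.
Rule 4 (final i-epenthesis): the form ends in the consonant /k/, so [i] is inserted word-finally. /ruanamiuxeraok/ → ruanamiuxeraoki.

ruanamiuxeraoki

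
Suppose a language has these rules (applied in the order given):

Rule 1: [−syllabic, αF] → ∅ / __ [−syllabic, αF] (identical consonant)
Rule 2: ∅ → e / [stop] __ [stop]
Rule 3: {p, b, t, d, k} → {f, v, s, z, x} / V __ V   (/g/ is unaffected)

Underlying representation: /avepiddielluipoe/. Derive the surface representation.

Rule 1 (degemination): /dd/ is a geminate; the first /d/ deletes. /ll/ is a geminate; the first /l/ deletes. /avepiddielluipoe/ → avepidieluipoe.
Rule 2 (stop-cluster e-epenthesis): no segment meets the environment; /avepidieluipoe/ is unchanged.
Rule 3 (intervocalic spirantization): /p/ is a stop between vowels /e/ and /i/, so it spirantizes to the fricative [f]. /d/ is a stop between vowels /i/ and /i/, so it spirantizes to the fricative [z]. /p/ is a stop between vowels /i/ and /o/, so it spirantizes to the fricative [f]. /avepidieluipoe/ → avefizieluifoe.

avefizieluifoe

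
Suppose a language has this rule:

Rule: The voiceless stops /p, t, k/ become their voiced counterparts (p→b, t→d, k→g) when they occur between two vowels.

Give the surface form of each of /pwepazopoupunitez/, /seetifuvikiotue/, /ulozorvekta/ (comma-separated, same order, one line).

pwebazoboubunidez, seedifuvigiodue, ulozorvekta

/pwepazopoupunitez/: /p/ is a voiceless stop between vowels /e/ and /a/, so it voices to [b]. /p/ is a voiceless stop between vowels /o/ and /o/, so it voices to [b]. /p/ is a voiceless stop between vowels /u/ and /u/, so it voices to [b]. /t/ is a voiceless stop between vowels /i/ and /e/, so it voices to [d]. → [pwebazoboubunidez].
/seetifuvikiotue/: /t/ is a voiceless stop between vowels /e/ and /i/, so it voices to [d]. /k/ is a voiceless stop between vowels /i/ and /i/, so it voices to [g]. /t/ is a voiceless stop between vowels /o/ and /u/, so it voices to [d]. → [seedifuvigiodue].
/ulozorvekta/: the rule's environment is not met; surfaces unchanged as [ulozorvekta].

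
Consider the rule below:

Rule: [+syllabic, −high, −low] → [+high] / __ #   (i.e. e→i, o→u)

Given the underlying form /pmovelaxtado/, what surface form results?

Scanning /pmovelaxtado/: /o/ at position 3 is not in the conditioning environment; /e/ at position 5 is not in the conditioning environment; /o/ is a mid vowel in word-final position, so it raises to [u].
Result: [pmovelaxtadu].

pmovelaxtadu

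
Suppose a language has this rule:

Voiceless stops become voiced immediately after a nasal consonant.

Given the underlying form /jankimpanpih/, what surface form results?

jangimbanbih

/k/ is a voiceless stop immediately after the nasal /n/, so it voices to [g].
/p/ is a voiceless stop immediately after the nasal /m/, so it voices to [b].
/p/ is a voiceless stop immediately after the nasal /n/, so it voices to [b].
Surface form: [jangimbanbih].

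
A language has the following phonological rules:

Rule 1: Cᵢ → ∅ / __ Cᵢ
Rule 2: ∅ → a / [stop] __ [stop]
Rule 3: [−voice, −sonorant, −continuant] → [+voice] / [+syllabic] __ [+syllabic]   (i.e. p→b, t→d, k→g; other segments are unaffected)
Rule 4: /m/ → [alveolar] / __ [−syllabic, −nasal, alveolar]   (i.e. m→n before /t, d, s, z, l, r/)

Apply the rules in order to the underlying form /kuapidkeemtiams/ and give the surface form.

Rule 1 (degemination): no segment meets the environment; /kuapidkeemtiams/ is unchanged.
Rule 2 (stop-cluster a-epenthesis): /d/ and /k/ form a stop–stop cluster, so [a] is inserted between them. /kuapidkeemtiams/ → kuapidakeemtiams.
Rule 3 (intervocalic voicing): /p/ is a voiceless stop between vowels /a/ and /i/, so it voices to [b]. /k/ is a voiceless stop between vowels /a/ and /e/, so it voices to [g]. /kuapidakeemtiams/ → kuabidageemtiams.
Rule 4 (nasal place assimilation): /m/ precedes the alveolar consonant /t/, so it assimilates in place to [n]. /m/ precedes the alveolar consonant /s/, so it assimilates in place to [n]. /kuabidageemtiams/ → kuabidageentians.

kuabidageentians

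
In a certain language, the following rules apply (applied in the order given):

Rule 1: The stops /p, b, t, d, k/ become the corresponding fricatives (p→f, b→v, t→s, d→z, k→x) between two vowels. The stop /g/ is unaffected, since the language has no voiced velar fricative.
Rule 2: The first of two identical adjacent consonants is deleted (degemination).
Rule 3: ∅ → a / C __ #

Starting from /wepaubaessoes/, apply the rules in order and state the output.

Rule 1 (intervocalic spirantization): /p/ is a stop between vowels /e/ and /a/, so it spirantizes to the fricative [f]. /b/ is a stop between vowels /u/ and /a/, so it spirantizes to the fricative [v]. /wepaubaessoes/ → wefauvaessoes.
Rule 2 (degemination): /ss/ is a geminate; the first /s/ deletes. /wefauvaessoes/ → wefauvaesoes.
Rule 3 (final a-epenthesis): the form ends in the consonant /s/, so [a] is inserted word-finally. /wefauvaesoes/ → wefauvaesoesa.

wefauvaesoesa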